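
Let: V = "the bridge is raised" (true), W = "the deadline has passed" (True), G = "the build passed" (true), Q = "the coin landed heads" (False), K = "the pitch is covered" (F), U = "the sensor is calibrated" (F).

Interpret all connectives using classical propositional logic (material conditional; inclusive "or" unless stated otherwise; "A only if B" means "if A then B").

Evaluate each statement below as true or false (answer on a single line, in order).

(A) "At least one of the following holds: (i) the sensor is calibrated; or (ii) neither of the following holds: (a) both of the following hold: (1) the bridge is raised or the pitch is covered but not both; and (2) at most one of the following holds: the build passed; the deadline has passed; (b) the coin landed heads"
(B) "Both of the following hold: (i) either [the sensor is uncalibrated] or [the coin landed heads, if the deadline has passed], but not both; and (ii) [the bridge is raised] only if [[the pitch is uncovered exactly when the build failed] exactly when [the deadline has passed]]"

(A) true, (B) false

(A): In symbols: U | (((V xor K) & (G nand W)) nor Q)

V xor K = T xor F = T
G nand W = T nand T = F
(V xor K) & (G nand W) = T & F = F
((V xor K) & (G nand W)) nor Q = F nor F = T
U | (((V xor K) & (G nand W)) nor Q) = F | T = T
Hence (A) is true.

(B): This is (~U xor (W -> Q)) & (V -> ((~K <-> ~G) <-> W)).

~U = ~F = T
W -> Q = T -> F = F
~U xor (W -> Q) = T xor F = T
~K = ~F = T
~G = ~T = F
~K <-> ~G = T <-> F = F
(~K <-> ~G) <-> W = F <-> T = F
V -> ((~K <-> ~G) <-> W) = T -> F = F
(~U xor (W -> Q)) & (V -> ((~K <-> ~G) <-> W)) = T & F = F
So (B) is false.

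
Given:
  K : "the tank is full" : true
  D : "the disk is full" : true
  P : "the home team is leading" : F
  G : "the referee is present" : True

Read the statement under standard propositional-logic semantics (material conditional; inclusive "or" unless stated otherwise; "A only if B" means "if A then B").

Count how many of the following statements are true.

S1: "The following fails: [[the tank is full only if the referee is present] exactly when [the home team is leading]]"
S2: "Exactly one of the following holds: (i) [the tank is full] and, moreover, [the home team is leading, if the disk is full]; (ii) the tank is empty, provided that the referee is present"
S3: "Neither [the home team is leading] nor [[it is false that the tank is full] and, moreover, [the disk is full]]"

S1: This is not ((K -> G) iff P).

K -> G = True -> True = True
(K -> G) iff P = True iff False = False
not ((K -> G) iff P) = not False = True
So S1 is true.

S2: Parsed as (K and (D -> P)) xor (G -> not K)

D -> P = True -> False = False
K and (D -> P) = True and False = False
not K = not True = False
G -> not K = True -> False = False
(K and (D -> P)) xor (G -> not K) = False xor False = False
So S2 is false.

S3: Parsed as P nor (not K and D)

not K = not True = False
not K and D = False and True = False
P nor (not K and D) = False nor False = True
So S3 is true.

Count: 2.

2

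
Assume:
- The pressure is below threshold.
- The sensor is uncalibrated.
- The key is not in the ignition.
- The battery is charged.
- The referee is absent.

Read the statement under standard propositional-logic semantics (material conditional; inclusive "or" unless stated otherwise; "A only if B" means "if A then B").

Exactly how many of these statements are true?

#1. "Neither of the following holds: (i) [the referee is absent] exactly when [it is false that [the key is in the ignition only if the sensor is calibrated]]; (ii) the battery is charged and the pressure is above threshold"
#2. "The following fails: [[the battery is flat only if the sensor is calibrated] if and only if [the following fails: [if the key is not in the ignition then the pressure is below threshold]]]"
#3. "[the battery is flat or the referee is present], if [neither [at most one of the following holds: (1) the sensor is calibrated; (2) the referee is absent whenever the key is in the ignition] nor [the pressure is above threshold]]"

3

Let U = "the referee is present" (F), R = "the key is in the ignition" (F), Q = "the sensor is calibrated" (F), S = "the battery is charged" (T), P = "the pressure is above threshold" (F).

#1: Formalization: (¬U ↔ ¬(R → Q)) ↓ (S ∧ P)

¬U = ¬F = T
R → Q = F → F = T
¬(R → Q) = ¬T = F
¬U ↔ ¬(R → Q) = T ↔ F = F
S ∧ P = T ∧ F = F
(¬U ↔ ¬(R → Q)) ↓ (S ∧ P) = F ↓ F = T
So #1 is true.

#2: Formalization: ¬((¬S → Q) ↔ ¬(¬R → ¬P))

¬S = ¬T = F
¬S → Q = F → F = T
¬R = ¬F = T
¬P = ¬F = T
¬R → ¬P = T → T = T
¬(¬R → ¬P) = ¬T = F
(¬S → Q) ↔ ¬(¬R → ¬P) = T ↔ F = F
¬((¬S → Q) ↔ ¬(¬R → ¬P)) = ¬F = T
Thus #2 is true.

#3: Formalization: ((Q ↑ (R → ¬U)) ↓ P) → (¬S ∨ U)

¬U = ¬F = T
R → ¬U = F → T = T
Q ↑ (R → ¬U) = F ↑ T = T
(Q ↑ (R → ¬U)) ↓ P = T ↓ F = F
¬S = ¬T = F
¬S ∨ U = F ∨ F = F
((Q ↑ (R → ¬U)) ↓ P) → (¬S ∨ U) = F → F = T
Hence #3 is true.

True statements: 3.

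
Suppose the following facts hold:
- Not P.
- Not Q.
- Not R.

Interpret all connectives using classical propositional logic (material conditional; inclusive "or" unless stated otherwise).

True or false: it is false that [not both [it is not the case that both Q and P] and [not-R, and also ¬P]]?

Formalization: not ((Q nand P) nand (not R and not P))

Q nand P = False nand False = True
not R = not False = True
not P = not False = True
not R and not P = True and True = True
(Q nand P) nand (not R and not P) = True nand True = False
not ((Q nand P) nand (not R and not P)) = not False = True

true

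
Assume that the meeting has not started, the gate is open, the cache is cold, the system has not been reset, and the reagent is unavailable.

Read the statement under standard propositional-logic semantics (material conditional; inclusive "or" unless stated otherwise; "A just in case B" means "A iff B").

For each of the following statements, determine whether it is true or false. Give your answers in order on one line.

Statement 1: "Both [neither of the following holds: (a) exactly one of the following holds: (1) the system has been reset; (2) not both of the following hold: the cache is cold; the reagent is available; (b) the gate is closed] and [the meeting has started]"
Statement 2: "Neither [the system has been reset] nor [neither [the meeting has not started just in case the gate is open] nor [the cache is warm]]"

Statement 1 false; Statement 2 true

Let V = "the system has been reset" (False), Q = "the cache is warm" (False), N = "the reagent is available" (False), P = "the gate is open" (True), K = "the meeting has started" (False).

Statement 1: In symbols: ((V xor (not Q nand N)) nor not P) and K

not Q = not False = True
not Q nand N = True nand False = True
V xor (not Q nand N) = False xor True = True
not P = not True = False
(V xor (not Q nand N)) nor not P = True nor False = False
((V xor (not Q nand N)) nor not P) and K = False and False = False
Thus Statement 1 is false.

Statement 2: Parsed as V nor ((not K iff P) nor Q)

not K = not False = True
not K iff P = True iff True = True
(not K iff P) nor Q = True nor False = False
V nor ((not K iff P) nor Q) = False nor False = True
Thus Statement 2 is true.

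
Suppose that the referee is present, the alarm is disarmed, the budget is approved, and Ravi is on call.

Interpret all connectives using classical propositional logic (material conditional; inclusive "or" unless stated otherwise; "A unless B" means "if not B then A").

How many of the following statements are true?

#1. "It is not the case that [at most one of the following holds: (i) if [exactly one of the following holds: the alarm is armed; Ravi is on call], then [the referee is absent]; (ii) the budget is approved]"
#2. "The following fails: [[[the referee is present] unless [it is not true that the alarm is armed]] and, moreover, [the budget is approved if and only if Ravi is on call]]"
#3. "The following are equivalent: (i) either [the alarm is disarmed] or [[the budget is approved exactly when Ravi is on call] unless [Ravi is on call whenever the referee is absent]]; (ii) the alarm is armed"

0

Let L = "the alarm is armed" (F), R = "Ravi is on call" (T), H = "the referee is present" (T), U = "the budget is approved" (T).

#1: Formalization: ¬(((L ⊕ R) → ¬H) ↑ U)

L ⊕ R = F ⊕ T = T
¬H = ¬T = F
(L ⊕ R) → ¬H = T → F = F
((L ⊕ R) → ¬H) ↑ U = F ↑ T = T
¬(((L ⊕ R) → ¬H) ↑ U) = ¬T = F
Thus #1 is false.

#2: Parsed as ¬((H ∨ ¬L) ∧ (U ↔ R))

¬L = ¬F = T
H ∨ ¬L = T ∨ T = T
U ↔ R = T ↔ T = T
(H ∨ ¬L) ∧ (U ↔ R) = T ∧ T = T
¬((H ∨ ¬L) ∧ (U ↔ R)) = ¬T = F
Thus #2 is false.

#3: This is (¬L ∨ ((U ↔ R) ∨ (¬H → R))) ↔ L.

¬L = ¬F = T
U ↔ R = T ↔ T = T
¬H = ¬T = F
¬H → R = F → T = T
(U ↔ R) ∨ (¬H → R) = T ∨ T = T
¬L ∨ ((U ↔ R) ∨ (¬H → R)) = T ∨ T = T
(¬L ∨ ((U ↔ R) ∨ (¬H → R))) ↔ L = T ↔ F = F
So #3 is false.

Count: 0.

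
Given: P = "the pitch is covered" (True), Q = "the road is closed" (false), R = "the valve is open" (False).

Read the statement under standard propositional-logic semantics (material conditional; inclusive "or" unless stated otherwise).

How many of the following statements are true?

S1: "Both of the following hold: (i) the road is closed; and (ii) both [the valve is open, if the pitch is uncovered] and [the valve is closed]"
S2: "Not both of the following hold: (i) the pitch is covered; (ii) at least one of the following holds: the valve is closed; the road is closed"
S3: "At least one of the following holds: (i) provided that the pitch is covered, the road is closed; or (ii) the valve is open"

S1: In symbols: Q & ((~P -> R) & ~R)

~P = ~T = F
~P -> R = F -> F = T
~R = ~F = T
(~P -> R) & ~R = T & T = T
Q & ((~P -> R) & ~R) = F & T = F
Thus S1 is false.

S2: This is P nand (~R | Q).

~R = ~F = T
~R | Q = T | F = T
P nand (~R | Q) = T nand T = F
Thus S2 is false.

S3: Parsed as (P -> Q) | R

P -> Q = T -> F = F
(P -> Q) | R = F | F = F
So S3 is false.

Count: 0.

0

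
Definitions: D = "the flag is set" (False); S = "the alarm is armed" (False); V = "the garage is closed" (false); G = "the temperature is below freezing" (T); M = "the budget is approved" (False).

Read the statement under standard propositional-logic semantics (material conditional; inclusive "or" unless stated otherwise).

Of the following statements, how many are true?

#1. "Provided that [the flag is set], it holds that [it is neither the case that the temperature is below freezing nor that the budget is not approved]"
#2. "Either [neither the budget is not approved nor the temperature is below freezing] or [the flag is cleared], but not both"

#1: In symbols: D → (G ↓ ¬M)

¬M = ¬F = T
G ↓ ¬M = T ↓ T = F
D → (G ↓ ¬M) = F → F = T
Thus #1 is true.

#2: Formalization: (¬M ↓ G) ⊕ ¬D

¬M = ¬F = T
¬M ↓ G = T ↓ T = F
¬D = ¬F = T
(¬M ↓ G) ⊕ ¬D = F ⊕ T = T
Hence #2 is true.

True statements: 2 (#1, #2).

2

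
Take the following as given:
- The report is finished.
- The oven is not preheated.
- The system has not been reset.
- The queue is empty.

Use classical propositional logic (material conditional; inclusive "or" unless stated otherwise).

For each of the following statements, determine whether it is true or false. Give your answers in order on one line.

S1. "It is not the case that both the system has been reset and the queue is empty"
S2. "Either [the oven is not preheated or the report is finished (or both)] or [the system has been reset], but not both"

Let R = "the system has been reset" (F), V = "the queue is empty" (T), S = "the oven is preheated" (F), Q = "the report is finished" (T).

S1: This is R ↑ V.

R ↑ V = F ↑ T = T
Hence S1 is true.

S2: Formalization: (¬S ∨ Q) ⊕ R

¬S = ¬F = T
¬S ∨ Q = T ∨ T = T
(¬S ∨ Q) ⊕ R = T ⊕ F = T
Hence S2 is true.

S1 True, S2 True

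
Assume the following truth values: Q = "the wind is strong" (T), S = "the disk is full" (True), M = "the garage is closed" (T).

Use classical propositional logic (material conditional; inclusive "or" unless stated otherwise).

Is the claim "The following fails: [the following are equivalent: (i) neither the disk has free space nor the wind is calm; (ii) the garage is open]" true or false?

true

This is ¬((¬S ↓ ¬Q) ↔ ¬M).

¬S = ¬T = F
¬Q = ¬T = F
¬S ↓ ¬Q = F ↓ F = T
¬M = ¬T = F
(¬S ↓ ¬Q) ↔ ¬M = T ↔ F = F
¬((¬S ↓ ¬Q) ↔ ¬M) = ¬F = T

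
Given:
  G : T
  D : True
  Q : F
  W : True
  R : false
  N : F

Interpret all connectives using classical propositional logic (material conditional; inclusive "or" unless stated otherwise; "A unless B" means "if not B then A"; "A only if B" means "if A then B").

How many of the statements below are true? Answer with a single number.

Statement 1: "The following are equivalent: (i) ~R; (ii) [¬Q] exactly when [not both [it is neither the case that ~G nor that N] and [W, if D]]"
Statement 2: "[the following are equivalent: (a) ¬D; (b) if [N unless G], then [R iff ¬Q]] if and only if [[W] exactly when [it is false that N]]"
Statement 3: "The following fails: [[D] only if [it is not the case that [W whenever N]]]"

2

Statement 1: Parsed as not R iff (not Q iff ((not G nor N) nand (D -> W)))

not R = not False = True
not Q = not False = True
not G = not True = False
not G nor N = False nor False = True
D -> W = True -> True = True
(not G nor N) nand (D -> W) = True nand True = False
not Q iff ((not G nor N) nand (D -> W)) = True iff False = False
not R iff (not Q iff ((not G nor N) nand (D -> W))) = True iff False = False
Hence Statement 1 is false.

Statement 2: This is (not D iff ((N or G) -> (R iff not Q))) iff (W iff not N).

not D = not True = False
N or G = False or True = True
not Q = not False = True
R iff not Q = False iff True = False
(N or G) -> (R iff not Q) = True -> False = False
not D iff ((N or G) -> (R iff not Q)) = False iff False = True
not N = not False = True
W iff not N = True iff True = True
(not D iff ((N or G) -> (R iff not Q))) iff (W iff not N) = True iff True = True
So Statement 2 is true.

Statement 3: Parsed as not (D -> not (N -> W))

N -> W = False -> True = True
not (N -> W) = not True = False
D -> not (N -> W) = True -> False = False
not (D -> not (N -> W)) = not False = True
Thus Statement 3 is true.

True statements: 2 (Statement 2, Statement 3).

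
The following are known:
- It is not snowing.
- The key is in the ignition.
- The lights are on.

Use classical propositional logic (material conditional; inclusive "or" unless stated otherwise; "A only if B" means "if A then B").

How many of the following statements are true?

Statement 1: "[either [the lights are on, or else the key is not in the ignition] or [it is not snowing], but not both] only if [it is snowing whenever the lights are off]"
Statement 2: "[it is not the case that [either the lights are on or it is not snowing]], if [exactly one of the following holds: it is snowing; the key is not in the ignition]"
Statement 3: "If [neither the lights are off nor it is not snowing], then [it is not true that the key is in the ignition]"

3

Let R = "the lights are on" (T), Q = "the key is in the ignition" (T), P = "it is snowing" (F).

Statement 1: This is ((R ∨ ¬Q) ⊕ ¬P) → (¬R → P).

¬Q = ¬T = F
R ∨ ¬Q = T ∨ F = T
¬P = ¬F = T
(R ∨ ¬Q) ⊕ ¬P = T ⊕ T = F
¬R = ¬T = F
¬R → P = F → F = T
((R ∨ ¬Q) ⊕ ¬P) → (¬R → P) = F → T = T
Thus Statement 1 is true.

Statement 2: Formalization: (P ⊕ ¬Q) → ¬(R ∨ ¬P)

¬Q = ¬T = F
P ⊕ ¬Q = F ⊕ F = F
¬P = ¬F = T
R ∨ ¬P = T ∨ T = T
¬(R ∨ ¬P) = ¬T = F
(P ⊕ ¬Q) → ¬(R ∨ ¬P) = F → F = T
So Statement 2 is true.

Statement 3: Parsed as (¬R ↓ ¬P) → ¬Q

¬R = ¬T = F
¬P = ¬F = T
¬R ↓ ¬P = F ↓ T = F
¬Q = ¬T = F
(¬R ↓ ¬P) → ¬Q = F → F = T
Hence Statement 3 is true.

True statements: 3.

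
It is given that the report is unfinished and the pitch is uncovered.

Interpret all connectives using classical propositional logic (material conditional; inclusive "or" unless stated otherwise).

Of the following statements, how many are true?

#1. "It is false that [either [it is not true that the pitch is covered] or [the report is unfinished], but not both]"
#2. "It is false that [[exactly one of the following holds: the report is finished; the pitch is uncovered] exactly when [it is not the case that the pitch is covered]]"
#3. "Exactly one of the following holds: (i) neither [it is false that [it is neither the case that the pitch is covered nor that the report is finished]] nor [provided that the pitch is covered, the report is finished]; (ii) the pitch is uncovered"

Let Q = "the pitch is covered" (F), P = "the report is finished" (F).

#1: Parsed as ~(~Q xor ~P)

~Q = ~F = T
~P = ~F = T
~Q xor ~P = T xor T = F
~(~Q xor ~P) = ~F = T
Thus #1 is true.

#2: Formalization: ~((P xor ~Q) <-> ~Q)

~Q = ~F = T
P xor ~Q = F xor T = T
~Q = ~F = T
(P xor ~Q) <-> ~Q = T <-> T = T
~((P xor ~Q) <-> ~Q) = ~T = F
Thus #2 is false.

#3: Formalization: (~(Q nor P) nor (Q -> P)) xor ~Q

Q nor P = F nor F = T
~(Q nor P) = ~T = F
Q -> P = F -> F = T
~(Q nor P) nor (Q -> P) = F nor T = F
~Q = ~F = T
(~(Q nor P) nor (Q -> P)) xor ~Q = F xor T = T
Thus #3 is true.

2 of the 3 statements are true.

2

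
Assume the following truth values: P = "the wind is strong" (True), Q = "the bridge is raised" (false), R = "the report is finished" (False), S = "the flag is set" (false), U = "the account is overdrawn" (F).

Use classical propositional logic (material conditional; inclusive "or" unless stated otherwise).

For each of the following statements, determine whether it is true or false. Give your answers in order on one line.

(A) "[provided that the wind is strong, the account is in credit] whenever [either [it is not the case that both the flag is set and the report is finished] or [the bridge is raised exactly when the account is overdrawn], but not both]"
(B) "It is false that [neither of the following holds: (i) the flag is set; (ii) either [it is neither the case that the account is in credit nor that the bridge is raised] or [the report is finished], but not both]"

(A): Formalization: ((S ↑ R) ⊕ (Q ↔ U)) → (P → ¬U)

S ↑ R = F ↑ F = T
Q ↔ U = F ↔ F = T
(S ↑ R) ⊕ (Q ↔ U) = T ⊕ T = F
¬U = ¬F = T
P → ¬U = T → T = T
((S ↑ R) ⊕ (Q ↔ U)) → (P → ¬U) = F → T = T
Hence (A) is true.

(B): In symbols: ¬(S ↓ ((¬U ↓ Q) ⊕ R))

¬U = ¬F = T
¬U ↓ Q = T ↓ F = F
(¬U ↓ Q) ⊕ R = F ⊕ F = F
S ↓ ((¬U ↓ Q) ⊕ R) = F ↓ F = T
¬(S ↓ ((¬U ↓ Q) ⊕ R)) = ¬T = F
Thus (B) is false.

(A) True, (B) False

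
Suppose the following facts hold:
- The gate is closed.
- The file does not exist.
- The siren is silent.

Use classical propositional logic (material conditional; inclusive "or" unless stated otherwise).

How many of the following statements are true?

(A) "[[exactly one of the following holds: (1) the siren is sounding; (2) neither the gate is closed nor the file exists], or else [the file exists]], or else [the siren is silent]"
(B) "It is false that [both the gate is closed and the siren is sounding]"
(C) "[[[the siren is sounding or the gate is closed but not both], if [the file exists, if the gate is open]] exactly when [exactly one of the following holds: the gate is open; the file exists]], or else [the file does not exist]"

3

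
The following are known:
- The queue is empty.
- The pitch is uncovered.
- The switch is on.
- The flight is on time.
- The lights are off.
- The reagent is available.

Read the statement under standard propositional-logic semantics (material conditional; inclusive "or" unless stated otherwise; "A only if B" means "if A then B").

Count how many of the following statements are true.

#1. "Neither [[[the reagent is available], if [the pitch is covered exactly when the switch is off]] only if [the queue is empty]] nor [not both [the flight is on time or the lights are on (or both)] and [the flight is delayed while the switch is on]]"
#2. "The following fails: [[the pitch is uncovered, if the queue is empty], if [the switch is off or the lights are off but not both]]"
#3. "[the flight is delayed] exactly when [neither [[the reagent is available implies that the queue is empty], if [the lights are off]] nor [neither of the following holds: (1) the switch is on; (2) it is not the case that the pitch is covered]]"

Let Q = "the pitch is covered" (F), R = "the switch is on" (T), V = "the reagent is available" (T), P = "the queue is empty" (T), S = "the flight is delayed" (F), U = "the lights are on" (F).

#1: Parsed as (((Q ↔ ¬R) → V) → P) ↓ ((¬S ∨ U) ↑ (S ∧ R))

¬R = ¬T = F
Q ↔ ¬R = F ↔ F = T
(Q ↔ ¬R) → V = T → T = T
((Q ↔ ¬R) → V) → P = T → T = T
¬S = ¬F = T
¬S ∨ U = T ∨ F = T
S ∧ R = F ∧ T = F
(¬S ∨ U) ↑ (S ∧ R) = T ↑ F = T
(((Q ↔ ¬R) → V) → P) ↓ ((¬S ∨ U) ↑ (S ∧ R)) = T ↓ T = F
Hence #1 is false.

#2: This is ¬((¬R ⊕ ¬U) → (P → ¬Q)).

¬R = ¬T = F
¬U = ¬F = T
¬R ⊕ ¬U = F ⊕ T = T
¬Q = ¬F = T
P → ¬Q = T → T = T
(¬R ⊕ ¬U) → (P → ¬Q) = T → T = T
¬((¬R ⊕ ¬U) → (P → ¬Q)) = ¬T = F
Thus #2 is false.

#3: This is S ↔ ((¬U → (V → P)) ↓ (R ↓ ¬Q)).

¬U = ¬F = T
V → P = T → T = T
¬U → (V → P) = T → T = T
¬Q = ¬F = T
R ↓ ¬Q = T ↓ T = F
(¬U → (V → P)) ↓ (R ↓ ¬Q) = T ↓ F = F
S ↔ ((¬U → (V → P)) ↓ (R ↓ ¬Q)) = F ↔ F = T
Hence #3 is true.

1 of the 3 statements is true (#3).

1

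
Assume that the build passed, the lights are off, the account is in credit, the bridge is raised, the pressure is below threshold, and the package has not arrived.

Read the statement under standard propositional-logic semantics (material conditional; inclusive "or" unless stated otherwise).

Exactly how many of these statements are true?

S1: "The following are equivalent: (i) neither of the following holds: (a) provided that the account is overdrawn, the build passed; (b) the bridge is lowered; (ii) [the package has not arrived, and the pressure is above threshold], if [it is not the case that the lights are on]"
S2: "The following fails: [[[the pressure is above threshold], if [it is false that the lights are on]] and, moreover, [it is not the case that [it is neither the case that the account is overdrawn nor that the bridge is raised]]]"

Let R = "the account is overdrawn" (F), P = "the build passed" (T), S = "the bridge is raised" (T), Q = "the lights are on" (F), V = "the package has arrived" (F), U = "the pressure is above threshold" (F).

S1: This is ((R -> P) nor ~S) <-> (~Q -> (~V & U)).

R -> P = F -> T = T
~S = ~T = F
(R -> P) nor ~S = T nor F = F
~Q = ~F = T
~V = ~F = T
~V & U = T & F = F
~Q -> (~V & U) = T -> F = F
((R -> P) nor ~S) <-> (~Q -> (~V & U)) = F <-> F = T
So S1 is true.

S2: Parsed as ~((~Q -> U) & ~(R nor S))

~Q = ~F = T
~Q -> U = T -> F = F
R nor S = F nor T = F
~(R nor S) = ~F = T
(~Q -> U) & ~(R nor S) = F & T = F
~((~Q -> U) & ~(R nor S)) = ~F = T
Hence S2 is true.

True statements: 2 (S1, S2).

2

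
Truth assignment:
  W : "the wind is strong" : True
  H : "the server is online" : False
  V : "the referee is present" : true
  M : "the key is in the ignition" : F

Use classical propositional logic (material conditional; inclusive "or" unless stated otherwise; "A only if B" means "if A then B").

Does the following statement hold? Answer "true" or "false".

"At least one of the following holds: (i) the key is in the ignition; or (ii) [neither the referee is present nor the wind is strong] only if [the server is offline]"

This is M ∨ ((V ↓ W) → ¬H).

V ↓ W = T ↓ T = F
¬H = ¬F = T
(V ↓ W) → ¬H = F → T = T
M ∨ ((V ↓ W) → ¬H) = F ∨ T = T

True.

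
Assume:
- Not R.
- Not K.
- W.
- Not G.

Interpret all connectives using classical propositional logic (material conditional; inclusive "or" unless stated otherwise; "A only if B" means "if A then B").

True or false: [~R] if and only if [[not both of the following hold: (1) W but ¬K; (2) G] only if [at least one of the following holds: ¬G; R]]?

This is ¬R ↔ (((W ∧ ¬K) ↑ G) → (¬G ∨ R)).

¬R = ¬F = T
¬K = ¬F = T
W ∧ ¬K = T ∧ T = T
(W ∧ ¬K) ↑ G = T ↑ F = T
¬G = ¬F = T
¬G ∨ R = T ∨ F = T
((W ∧ ¬K) ↑ G) → (¬G ∨ R) = T → T = T
¬R ↔ (((W ∧ ¬K) ↑ G) → (¬G ∨ R)) = T ↔ T = T

true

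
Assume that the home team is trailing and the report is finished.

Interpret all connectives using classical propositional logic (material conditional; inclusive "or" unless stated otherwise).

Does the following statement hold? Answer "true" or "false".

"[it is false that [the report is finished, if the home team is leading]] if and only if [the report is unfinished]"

Let P = "the home team is leading" (F), Q = "the report is finished" (T).
Formalization: ¬(P → Q) ↔ ¬Q

P → Q = F → T = T
¬(P → Q) = ¬T = F
¬Q = ¬T = F
¬(P → Q) ↔ ¬Q = F ↔ F = T

The statement is true.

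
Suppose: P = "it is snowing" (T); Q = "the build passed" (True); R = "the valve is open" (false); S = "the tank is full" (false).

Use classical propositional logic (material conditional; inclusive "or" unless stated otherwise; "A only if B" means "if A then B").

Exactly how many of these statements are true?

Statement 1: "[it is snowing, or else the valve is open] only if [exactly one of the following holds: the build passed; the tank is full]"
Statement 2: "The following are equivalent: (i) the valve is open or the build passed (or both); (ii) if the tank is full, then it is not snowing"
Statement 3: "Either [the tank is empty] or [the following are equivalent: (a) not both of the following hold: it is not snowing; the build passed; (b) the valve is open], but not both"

Statement 1: Formalization: (P | R) -> (Q xor S)

P | R = T | F = T
Q xor S = T xor F = T
(P | R) -> (Q xor S) = T -> T = T
Hence Statement 1 is true.

Statement 2: This is (R | Q) <-> (S -> ~P).

R | Q = F | T = T
~P = ~T = F
S -> ~P = F -> F = T
(R | Q) <-> (S -> ~P) = T <-> T = T
Hence Statement 2 is true.

Statement 3: In symbols: ~S xor ((~P nand Q) <-> R)

~S = ~F = T
~P = ~T = F
~P nand Q = F nand T = T
(~P nand Q) <-> R = T <-> F = F
~S xor ((~P nand Q) <-> R) = T xor F = T
Hence Statement 3 is true.

True statements: 3.

3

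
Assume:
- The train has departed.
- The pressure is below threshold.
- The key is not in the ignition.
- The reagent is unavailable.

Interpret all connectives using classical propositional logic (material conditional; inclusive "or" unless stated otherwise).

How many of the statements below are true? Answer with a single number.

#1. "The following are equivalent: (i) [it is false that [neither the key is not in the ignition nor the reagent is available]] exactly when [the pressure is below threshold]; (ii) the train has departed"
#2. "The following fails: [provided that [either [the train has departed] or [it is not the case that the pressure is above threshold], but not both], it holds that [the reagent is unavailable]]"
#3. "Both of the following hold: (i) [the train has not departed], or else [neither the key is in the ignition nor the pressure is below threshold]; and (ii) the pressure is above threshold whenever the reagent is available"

1

Let R = "the key is in the ignition" (F), S = "the reagent is available" (F), Q = "the pressure is above threshold" (F), P = "the train has departed" (T).

#1: This is (¬(¬R ↓ S) ↔ ¬Q) ↔ P.

¬R = ¬F = T
¬R ↓ S = T ↓ F = F
¬(¬R ↓ S) = ¬F = T
¬Q = ¬F = T
¬(¬R ↓ S) ↔ ¬Q = T ↔ T = T
(¬(¬R ↓ S) ↔ ¬Q) ↔ P = T ↔ T = T
Hence #1 is true.

#2: This is ¬((P ⊕ ¬Q) → ¬S).

¬Q = ¬F = T
P ⊕ ¬Q = T ⊕ T = F
¬S = ¬F = T
(P ⊕ ¬Q) → ¬S = F → T = T
¬((P ⊕ ¬Q) → ¬S) = ¬T = F
Hence #2 is false.

#3: This is (¬P ∨ (R ↓ ¬Q)) ∧ (S → Q).

¬P = ¬T = F
¬Q = ¬F = T
R ↓ ¬Q = F ↓ T = F
¬P ∨ (R ↓ ¬Q) = F ∨ F = F
S → Q = F → F = T
(¬P ∨ (R ↓ ¬Q)) ∧ (S → Q) = F ∧ T = F
So #3 is false.

Count: 1.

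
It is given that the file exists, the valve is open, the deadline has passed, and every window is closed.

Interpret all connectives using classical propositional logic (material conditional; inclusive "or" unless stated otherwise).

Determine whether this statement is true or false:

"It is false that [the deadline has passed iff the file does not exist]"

True.

Let R = "the deadline has passed" (T), M = "the file exists" (T).
Parsed as ¬(R ↔ ¬M)

¬M = ¬T = F
R ↔ ¬M = T ↔ F = F
¬(R ↔ ¬M) = ¬F = T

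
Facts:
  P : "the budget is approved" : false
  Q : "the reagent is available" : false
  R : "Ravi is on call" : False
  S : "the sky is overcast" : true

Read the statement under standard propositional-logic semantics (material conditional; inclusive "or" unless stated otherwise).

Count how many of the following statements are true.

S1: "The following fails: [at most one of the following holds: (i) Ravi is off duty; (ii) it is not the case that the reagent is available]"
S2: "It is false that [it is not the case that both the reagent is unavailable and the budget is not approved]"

2

S1: Formalization: not (not R nand not Q)

not R = not False = True
not Q = not False = True
not R nand not Q = True nand True = False
not (not R nand not Q) = not False = True
Hence S1 is true.

S2: This is not (not Q nand not P).

not Q = not False = True
not P = not False = True
not Q nand not P = True nand True = False
not (not Q nand not P) = not False = True
So S2 is true.

2 of the 2 statements are true (S1, S2).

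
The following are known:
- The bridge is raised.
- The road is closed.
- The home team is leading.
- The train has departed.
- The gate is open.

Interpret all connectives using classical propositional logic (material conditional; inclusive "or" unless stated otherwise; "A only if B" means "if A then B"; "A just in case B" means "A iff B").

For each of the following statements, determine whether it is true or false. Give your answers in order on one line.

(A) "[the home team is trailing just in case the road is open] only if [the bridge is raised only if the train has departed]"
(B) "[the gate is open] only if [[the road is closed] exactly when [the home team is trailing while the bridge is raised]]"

(A) True, (B) False

Let W = "the home team is leading" (T), R = "the road is closed" (T), H = "the bridge is raised" (T), P = "the train has departed" (T), S = "the gate is open" (T).

(A): Parsed as (~W <-> ~R) -> (H -> P)

~W = ~T = F
~R = ~T = F
~W <-> ~R = F <-> F = T
H -> P = T -> T = T
(~W <-> ~R) -> (H -> P) = T -> T = T
Thus (A) is true.

(B): Formalization: S -> (R <-> (~W & H))

~W = ~T = F
~W & H = F & T = F
R <-> (~W & H) = T <-> F = F
S -> (R <-> (~W & H)) = T -> F = F
Hence (B) is false.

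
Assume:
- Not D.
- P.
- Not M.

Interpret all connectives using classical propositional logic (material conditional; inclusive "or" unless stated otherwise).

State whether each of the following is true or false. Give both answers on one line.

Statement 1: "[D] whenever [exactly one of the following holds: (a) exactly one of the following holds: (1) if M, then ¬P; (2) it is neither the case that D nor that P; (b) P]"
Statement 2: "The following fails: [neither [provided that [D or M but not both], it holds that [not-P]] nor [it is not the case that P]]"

Statement 1: In symbols: (((M -> ~P) xor (D nor P)) xor P) -> D

~P = ~T = F
M -> ~P = F -> F = T
D nor P = F nor T = F
(M -> ~P) xor (D nor P) = T xor F = T
((M -> ~P) xor (D nor P)) xor P = T xor T = F
(((M -> ~P) xor (D nor P)) xor P) -> D = F -> F = T
Thus Statement 1 is true.

Statement 2: In symbols: ~(((D xor M) -> ~P) nor ~P)

D xor M = F xor F = F
~P = ~T = F
(D xor M) -> ~P = F -> F = T
~P = ~T = F
((D xor M) -> ~P) nor ~P = T nor F = F
~(((D xor M) -> ~P) nor ~P) = ~F = T
Hence Statement 2 is true.

Statement 1 T, Statement 2 T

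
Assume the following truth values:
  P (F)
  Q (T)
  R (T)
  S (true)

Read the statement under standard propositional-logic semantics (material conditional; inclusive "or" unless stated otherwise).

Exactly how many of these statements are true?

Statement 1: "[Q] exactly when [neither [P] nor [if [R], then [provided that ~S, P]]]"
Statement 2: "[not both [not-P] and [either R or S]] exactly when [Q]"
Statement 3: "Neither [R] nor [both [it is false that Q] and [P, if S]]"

Statement 1: This is Q ↔ (P ↓ (R → (¬S → P))).

¬S = ¬T = F
¬S → P = F → F = T
R → (¬S → P) = T → T = T
P ↓ (R → (¬S → P)) = F ↓ T = F
Q ↔ (P ↓ (R → (¬S → P))) = T ↔ F = F
Thus Statement 1 is false.

Statement 2: In symbols: (¬P ↑ (R ∨ S)) ↔ Q

¬P = ¬F = T
R ∨ S = T ∨ T = T
¬P ↑ (R ∨ S) = T ↑ T = F
(¬P ↑ (R ∨ S)) ↔ Q = F ↔ T = F
So Statement 2 is false.

Statement 3: Formalization: R ↓ (¬Q ∧ (S → P))

¬Q = ¬T = F
S → P = T → F = F
¬Q ∧ (S → P) = F ∧ F = F
R ↓ (¬Q ∧ (S → P)) = T ↓ F = F
So Statement 3 is false.

True statements: 0 (none).

0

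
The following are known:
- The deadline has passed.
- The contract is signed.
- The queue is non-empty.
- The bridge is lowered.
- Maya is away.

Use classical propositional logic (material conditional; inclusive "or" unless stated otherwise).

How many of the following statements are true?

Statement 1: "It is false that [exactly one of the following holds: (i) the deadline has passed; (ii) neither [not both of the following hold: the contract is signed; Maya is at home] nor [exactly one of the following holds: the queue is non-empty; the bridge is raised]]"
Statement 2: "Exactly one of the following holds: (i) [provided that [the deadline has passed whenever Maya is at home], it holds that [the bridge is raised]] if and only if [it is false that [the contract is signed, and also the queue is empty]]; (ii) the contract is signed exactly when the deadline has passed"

Let L = "the deadline has passed" (T), D = "the contract is signed" (T), K = "Maya is at home" (F), G = "the queue is empty" (F), V = "the bridge is raised" (F).

Statement 1: In symbols: ~(L xor ((D nand K) nor (~G xor V)))

D nand K = T nand F = T
~G = ~F = T
~G xor V = T xor F = T
(D nand K) nor (~G xor V) = T nor T = F
L xor ((D nand K) nor (~G xor V)) = T xor F = T
~(L xor ((D nand K) nor (~G xor V))) = ~T = F
So Statement 1 is false.

Statement 2: Formalization: (((K -> L) -> V) <-> ~(D & G)) xor (D <-> L)

K -> L = F -> T = T
(K -> L) -> V = T -> F = F
D & G = T & F = F
~(D & G) = ~F = T
((K -> L) -> V) <-> ~(D & G) = F <-> T = F
D <-> L = T <-> T = T
(((K -> L) -> V) <-> ~(D & G)) xor (D <-> L) = F xor T = T
Thus Statement 2 is true.

1 of the 2 statements is true.

1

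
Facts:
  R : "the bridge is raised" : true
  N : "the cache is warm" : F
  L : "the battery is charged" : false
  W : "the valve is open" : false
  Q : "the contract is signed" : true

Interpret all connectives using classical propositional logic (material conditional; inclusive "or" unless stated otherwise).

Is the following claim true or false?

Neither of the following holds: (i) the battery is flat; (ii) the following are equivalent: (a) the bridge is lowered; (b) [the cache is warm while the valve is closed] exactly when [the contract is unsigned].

This is not L nor (not R iff ((N and not W) iff not Q)).

not L = not False = True
not R = not True = False
not W = not False = True
N and not W = False and True = False
not Q = not True = False
(N and not W) iff not Q = False iff False = True
not R iff ((N and not W) iff not Q) = False iff True = False
not L nor (not R iff ((N and not W) iff not Q)) = True nor False = False

false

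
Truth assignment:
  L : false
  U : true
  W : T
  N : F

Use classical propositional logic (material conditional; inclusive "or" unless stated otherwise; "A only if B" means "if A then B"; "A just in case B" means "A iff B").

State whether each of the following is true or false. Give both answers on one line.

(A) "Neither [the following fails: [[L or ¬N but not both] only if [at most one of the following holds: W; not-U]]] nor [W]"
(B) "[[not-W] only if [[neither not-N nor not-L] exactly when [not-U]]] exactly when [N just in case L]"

(A) false; (B) true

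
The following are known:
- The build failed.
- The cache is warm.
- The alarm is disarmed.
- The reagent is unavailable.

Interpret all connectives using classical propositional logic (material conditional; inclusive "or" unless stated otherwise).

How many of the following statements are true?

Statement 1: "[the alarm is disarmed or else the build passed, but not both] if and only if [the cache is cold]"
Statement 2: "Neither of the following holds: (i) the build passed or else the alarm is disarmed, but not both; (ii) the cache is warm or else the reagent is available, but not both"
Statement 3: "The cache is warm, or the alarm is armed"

Let G = "the alarm is armed" (F), P = "the build passed" (F), N = "the cache is warm" (T), K = "the reagent is available" (F).

Statement 1: In symbols: (¬G ⊕ P) ↔ ¬N

¬G = ¬F = T
¬G ⊕ P = T ⊕ F = T
¬N = ¬T = F
(¬G ⊕ P) ↔ ¬N = T ↔ F = F
Hence Statement 1 is false.

Statement 2: In symbols: (P ⊕ ¬G) ↓ (N ⊕ K)

¬G = ¬F = T
P ⊕ ¬G = F ⊕ T = T
N ⊕ K = T ⊕ F = T
(P ⊕ ¬G) ↓ (N ⊕ K) = T ↓ T = F
So Statement 2 is false.

Statement 3: This is N ∨ G.

N ∨ G = T ∨ F = T
Hence Statement 3 is true.

True statements: 1 (Statement 3).

1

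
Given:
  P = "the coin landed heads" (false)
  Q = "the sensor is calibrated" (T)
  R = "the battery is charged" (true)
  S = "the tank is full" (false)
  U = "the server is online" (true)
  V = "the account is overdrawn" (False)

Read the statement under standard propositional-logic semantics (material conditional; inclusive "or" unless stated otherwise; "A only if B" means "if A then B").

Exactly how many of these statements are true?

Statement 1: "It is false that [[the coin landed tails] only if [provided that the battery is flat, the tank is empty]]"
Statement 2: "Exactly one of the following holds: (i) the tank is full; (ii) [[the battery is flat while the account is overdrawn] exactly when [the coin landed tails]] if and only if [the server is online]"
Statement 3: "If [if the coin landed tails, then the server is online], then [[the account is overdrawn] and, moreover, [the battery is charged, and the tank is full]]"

Statement 1: This is ~(~P -> (~R -> ~S)).

~P = ~F = T
~R = ~T = F
~S = ~F = T
~R -> ~S = F -> T = T
~P -> (~R -> ~S) = T -> T = T
~(~P -> (~R -> ~S)) = ~T = F
So Statement 1 is false.

Statement 2: This is S xor (((~R & V) <-> ~P) <-> U).

~R = ~T = F
~R & V = F & F = F
~P = ~F = T
(~R & V) <-> ~P = F <-> T = F
((~R & V) <-> ~P) <-> U = F <-> T = F
S xor (((~R & V) <-> ~P) <-> U) = F xor F = F
Thus Statement 2 is false.

Statement 3: Formalization: (~P -> U) -> (V & (R & S))

~P = ~F = T
~P -> U = T -> T = T
R & S = T & F = F
V & (R & S) = F & F = F
(~P -> U) -> (V & (R & S)) = T -> F = F
Hence Statement 3 is false.

True statements: 0 (none).

0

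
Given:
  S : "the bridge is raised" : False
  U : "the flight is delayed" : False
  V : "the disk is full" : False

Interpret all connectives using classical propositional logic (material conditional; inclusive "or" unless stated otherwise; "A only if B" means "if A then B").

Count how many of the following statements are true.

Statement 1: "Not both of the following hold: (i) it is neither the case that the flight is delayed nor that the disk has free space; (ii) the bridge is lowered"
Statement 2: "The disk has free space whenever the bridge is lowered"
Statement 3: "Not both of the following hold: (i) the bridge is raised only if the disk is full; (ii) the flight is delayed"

3

Statement 1: Parsed as (U nor not V) nand not S

not V = not False = True
U nor not V = False nor True = False
not S = not False = True
(U nor not V) nand not S = False nand True = True
Hence Statement 1 is true.

Statement 2: This is not S -> not V.

not S = not False = True
not V = not False = True
not S -> not V = True -> True = True
So Statement 2 is true.

Statement 3: In symbols: (S -> V) nand U

S -> V = False -> False = True
(S -> V) nand U = True nand False = True
Hence Statement 3 is true.

Count: 3.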